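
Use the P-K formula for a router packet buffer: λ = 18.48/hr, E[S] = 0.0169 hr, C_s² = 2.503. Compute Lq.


ρ = λ·E[S] = 18.48·0.0169 = 0.3123
Lq = ρ²(1+C_s²)/(2(1−ρ)) = 0.09754·(1+2.503)/(2·0.6877)
= 0.09754·3.5030/1.3754 = 0.24843

Final: 0.24843


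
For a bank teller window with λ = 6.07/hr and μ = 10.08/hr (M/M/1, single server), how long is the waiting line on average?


ρ = 6.07/10.08 = 0.6022
Lq = ρ²/(1−ρ) = 0.3626/0.3978 = 0.9115

Final: 0.9115


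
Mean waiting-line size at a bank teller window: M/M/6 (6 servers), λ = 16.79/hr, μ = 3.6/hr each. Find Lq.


a = λ/μ = 4.6639; ρ = a/6 = 0.7773
P₀ = 0.007367
Lq = P₀·a^c·ρ / (c!·(1−ρ)²) = 0.007367·10291.74868·0.7773/(720·0.04959)
= 1.65067

Final: 1.65067


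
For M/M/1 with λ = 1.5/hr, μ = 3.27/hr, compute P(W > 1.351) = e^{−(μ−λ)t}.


W ~ Exponential(μ−λ) for M/M/1.
μ − λ = 3.27 − 1.5 = 1.7700
P(W > t) = e^{−(μ−λ)t} = e^{−2.3913} = 0.091513

Final: 0.091513


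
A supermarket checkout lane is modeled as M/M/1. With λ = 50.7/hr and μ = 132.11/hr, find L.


ρ = λ/μ = 50.7/132.11 = 0.3838
L = ρ/(1−ρ) = 0.3838/(1 − 0.3838) = 0.3838/0.6162 = 0.6228

Final: 0.6228


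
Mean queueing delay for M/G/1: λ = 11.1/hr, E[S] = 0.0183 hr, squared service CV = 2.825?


ρ = λ·E[S] = 11.1·0.0183 = 0.2031
E[S²] = E[S]²(1+C_s²) = 0.0183²·(1+2.825) = 0.001281
Wq = λ·E[S²]/(2(1−ρ)) = 11.1·0.001281/(2·0.7969) = 0.008922 hr

Final: 0.008922 hr


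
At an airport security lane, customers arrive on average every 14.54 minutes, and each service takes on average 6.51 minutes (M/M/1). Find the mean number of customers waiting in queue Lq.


λ = 60/14.54 = 4.1265 /hr
μ = 60/6.51 = 9.2166 /hr
ρ = λ/μ = 4.1265/9.2166 = 0.4477
Lq = ρ²/(1−ρ) = 0.2005/0.5523 = 0.3630

Final: 0.3630


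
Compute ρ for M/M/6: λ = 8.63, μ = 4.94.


ρ = λ/(cμ) = 8.63/(6·4.94) = 8.63/29.64 = 0.2912

Final: 0.2912


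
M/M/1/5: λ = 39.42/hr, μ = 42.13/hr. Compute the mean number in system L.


ρ = 39.42/42.13 = 0.9357
L = ρ[1 − (K+1)ρ^K + Kρ^(K+1)] / [(1−ρ)(1−ρ^(K+1))]
Numerator: 0.9357·(1 − 6·0.717176 + 5·0.671044) = 0.048808
Denominator: (0.06432)·(0.328956) = 0.021160
L = 0.048808/0.021160 = 2.3066

Final: 2.3066


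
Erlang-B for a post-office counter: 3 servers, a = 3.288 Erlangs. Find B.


B(c,a) = (a^c/c!) / Σ_{k=0}^{c} a^k/k!
a^3/3! = 5.924397
Σ terms (k=0..3): 1.00000 + 3.28800 + 5.40547 + 5.92440 = 15.617869
B = 5.924397/15.617869 = 0.379335

Final: 0.379335


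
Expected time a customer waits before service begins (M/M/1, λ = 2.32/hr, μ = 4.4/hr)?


ρ = 2.32/4.4 = 0.5273
Wq = ρ/(μ−λ) = 0.5273/(4.4 − 2.32) = 0.5273/2.08 = 0.2535 hr

Final: 0.2535 hr


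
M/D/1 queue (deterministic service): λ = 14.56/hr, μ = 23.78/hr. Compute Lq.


ρ = 14.56/23.78 = 0.6123
M/D/1: Lq = ρ²/(2(1−ρ)) = 0.3749/(2·0.3877) = 0.48345

Final: 0.48345


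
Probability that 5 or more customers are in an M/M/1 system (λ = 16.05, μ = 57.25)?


ρ = 16.05/57.25 = 0.2803
P(N ≥ n) = ρ^n = 0.2803^5 = 0.001732

Final: 0.001732


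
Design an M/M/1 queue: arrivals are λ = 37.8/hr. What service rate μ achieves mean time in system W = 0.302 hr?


W = 1/(μ−λ) ⇒ μ − λ = 1/W = 1/0.302 = 3.3113
μ = λ + 1/W = 37.8 + 3.3113 = 41.1113 per hr

Final: 41.1113 /hr


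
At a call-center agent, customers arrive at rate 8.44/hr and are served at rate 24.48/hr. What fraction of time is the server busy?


ρ = λ/μ = 8.44/24.48 = 0.3448

Final: 0.3448


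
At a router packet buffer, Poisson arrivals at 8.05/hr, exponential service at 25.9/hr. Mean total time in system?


W = 1/(μ−λ) = 1/(25.9 − 8.05) = 1/17.85 = 0.05602 hr

Final: 0.05602 hr


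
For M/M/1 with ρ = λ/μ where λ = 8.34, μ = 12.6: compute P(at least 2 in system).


ρ = 8.34/12.6 = 0.6619
P(N ≥ n) = ρ^n = 0.6619^2 = 0.438118

Final: 0.438118


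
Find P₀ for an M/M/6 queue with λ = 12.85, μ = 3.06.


a = λ/μ = 12.85/3.06 = 4.1993; ρ = a/c = 0.6999
Σ_{k=0}^{5} a^k/k! (terms k=0..5) = 1.00000 + 4.19935 + 8.81726 + 12.34224 + 12.95733 + 10.88246 = 50.19863
Tail: a^6/(6!(1−ρ)) = 5483.90859/(720·0.3001) = 25.37925
P₀ = 1/(50.19863 + 25.37925) = 1/75.57788 = 0.013231

Final: 0.013231


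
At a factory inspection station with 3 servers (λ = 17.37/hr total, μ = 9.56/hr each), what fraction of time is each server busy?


ρ = λ/(cμ) = 17.37/(3·9.56) = 17.37/28.68 = 0.6056

Final: 0.6056


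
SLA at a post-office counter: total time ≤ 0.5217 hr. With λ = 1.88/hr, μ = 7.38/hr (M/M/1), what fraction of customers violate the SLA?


W ~ Exponential(μ−λ) for M/M/1.
μ − λ = 7.38 − 1.88 = 5.5000
P(W > t) = e^{−(μ−λ)t} = e^{−2.8694} = 0.056736

Final: 0.056736


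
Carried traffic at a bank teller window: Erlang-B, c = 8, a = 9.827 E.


B(8,9.827) = 0.330152 (Erlang-B)
Carried load = a(1 − B) = 9.827·(1 − 0.330152) = 9.827·0.669848 = 6.5826 E

Final: 6.5826 Erlangs


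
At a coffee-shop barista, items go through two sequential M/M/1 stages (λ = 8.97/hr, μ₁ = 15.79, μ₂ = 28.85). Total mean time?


Each node sees arrival rate λ = 8.97/hr (tandem ⇒ throughput preserved).
W₁ = 1/(μ₁−λ) = 1/(15.79−8.97) = 0.14663 hr
W₂ = 1/(μ₂−λ) = 1/(28.85−8.97) = 0.05030 hr
W_total = W₁ + W₂ = 0.14663 + 0.05030 = 0.19693 hr

Final: 0.19693 hr


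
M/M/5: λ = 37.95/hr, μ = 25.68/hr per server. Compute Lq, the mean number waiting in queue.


a = λ/μ = 1.4778; ρ = a/5 = 0.2956
P₀ = 0.227803
Lq = P₀·a^c·ρ / (c!·(1−ρ)²) = 0.227803·7.04829·0.2956/(120·0.49623)
= 0.007969

Final: 0.007969


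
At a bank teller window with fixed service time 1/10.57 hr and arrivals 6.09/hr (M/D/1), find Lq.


ρ = 6.09/10.57 = 0.5762
M/D/1: Lq = ρ²/(2(1−ρ)) = 0.3320/(2·0.4238) = 0.39161

Final: 0.39161


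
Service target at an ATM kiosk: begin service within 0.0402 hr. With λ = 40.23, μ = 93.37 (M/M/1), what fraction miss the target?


ρ = 40.23/93.37 = 0.4309
P(Wq > t) = ρ·e^{−(μ−λ)t} = 0.4309·e^{−2.1362}
= 0.4309·0.118099 = 0.050885

Final: 0.050885


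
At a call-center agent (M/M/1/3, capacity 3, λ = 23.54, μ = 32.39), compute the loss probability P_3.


ρ = λ/μ = 23.54/32.39 = 0.7268
P_K = (1−ρ)ρ^K/(1−ρ^(K+1)) = (0.2732·0.383872)/(1 − 0.278986)
= 0.104886/0.721014 = 0.145471

Final: 0.145471


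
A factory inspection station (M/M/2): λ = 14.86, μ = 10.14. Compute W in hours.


a = 1.4655; ρ = 0.7327; P₀ = 0.154240
Lq = P₀·a^c·ρ/(c!(1−ρ)²) = 1.69909
Wq = Lq/λ = 1.69909/14.86 = 0.11434 hr
W = Wq + 1/μ = 0.11434 + 0.09862 = 0.21296 hr

Final: 0.21296 hr


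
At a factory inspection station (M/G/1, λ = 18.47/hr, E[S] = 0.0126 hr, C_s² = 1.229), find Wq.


ρ = λ·E[S] = 18.47·0.0126 = 0.2327
E[S²] = E[S]²(1+C_s²) = 0.0126²·(1+1.229) = 0.0003539
Wq = λ·E[S²]/(2(1−ρ)) = 18.47·0.0003539/(2·0.7673) = 0.004259 hr

Final: 0.004259 hr


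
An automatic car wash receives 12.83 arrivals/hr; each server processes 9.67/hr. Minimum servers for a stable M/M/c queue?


Stability requires cμ > λ ⇔ c > λ/μ.
λ/μ = 12.83/9.67 = 1.3268
Minimum integer c = ⌊1.3268⌋ + 1 = 2
Check: 2·9.67 = 19.34 > 12.83, while 1·9.67 = 9.67 ≤ 12.83

Final: 2 servers


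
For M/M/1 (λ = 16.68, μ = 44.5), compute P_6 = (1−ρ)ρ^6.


ρ = 16.68/44.5 = 0.3748
P_n = (1−ρ)·ρ^n = (1 − 0.3748)·0.3748^6 = 0.6252·0.002773 = 0.001734

Final: 0.001734


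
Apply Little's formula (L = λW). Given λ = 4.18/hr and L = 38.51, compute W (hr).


W = L/λ = 38.51/4.18 = 9.2129 hr

Final: 9.2129 hr


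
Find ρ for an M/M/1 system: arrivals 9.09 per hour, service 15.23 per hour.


ρ = λ/μ = 9.09/15.23 = 0.5968

Final: 0.5968


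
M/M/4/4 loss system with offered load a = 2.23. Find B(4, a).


B(c,a) = (a^c/c!) / Σ_{k=0}^{c} a^k/k!
a^4/4! = 1.030406
Σ terms (k=0..4): 1.00000 + 2.23000 + 2.48645 + 1.84826 + 1.03041 = 8.595117
B = 1.030406/8.595117 = 0.119883

Final: 0.119883


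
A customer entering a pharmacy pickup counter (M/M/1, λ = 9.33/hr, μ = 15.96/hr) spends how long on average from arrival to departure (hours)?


W = 1/(μ−λ) = 1/(15.96 − 9.33) = 1/6.63 = 0.1508 hr

Final: 0.1508 hr


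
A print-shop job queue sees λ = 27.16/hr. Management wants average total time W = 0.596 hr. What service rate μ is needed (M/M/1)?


W = 1/(μ−λ) ⇒ μ − λ = 1/W = 1/0.596 = 1.6779
μ = λ + 1/W = 27.16 + 1.6779 = 28.8379 per hr

Final: 28.8379 /hr


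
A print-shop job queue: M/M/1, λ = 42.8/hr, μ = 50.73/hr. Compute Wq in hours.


ρ = 42.8/50.73 = 0.8437
Wq = ρ/(μ−λ) = 0.8437/(50.73 − 42.8) = 0.8437/7.93 = 0.1064 hr

Final: 0.1064 hr


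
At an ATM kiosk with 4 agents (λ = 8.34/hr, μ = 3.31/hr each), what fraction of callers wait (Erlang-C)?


a = λ/μ = 2.5196; ρ = a/4 = 0.6299
P₀ = 0.071955 (from M/M/c formula)
C(c,a) = [a^c/(c!(1−ρ))]·P₀ = [40.30438/(24·0.3701)]·0.071955
= 4.53767·0.071955 = 0.326507

Final: 0.326507


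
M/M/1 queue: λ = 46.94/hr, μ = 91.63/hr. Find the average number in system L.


ρ = λ/μ = 46.94/91.63 = 0.5123
L = ρ/(1−ρ) = 0.5123/(1 − 0.5123) = 0.5123/0.4877 = 1.0503

Final: 1.0503


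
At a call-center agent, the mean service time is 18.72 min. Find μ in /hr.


μ = 1/(service time) in consistent units.
1 hour = 60 min, so μ = 60/18.72 = 3.2051 per hour

Final: 3.2051 /hr


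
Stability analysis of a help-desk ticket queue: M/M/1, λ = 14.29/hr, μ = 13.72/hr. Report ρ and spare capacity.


Total capacity cμ = 1·13.72 = 13.72/hr
ρ = λ/(cμ) = 14.29/13.72 = 1.0415
Stable ⇔ ρ < 1: NO
Spare capacity = cμ − λ = 13.72 − 14.29 = -0.57/hr

Final: ρ = 1.0415; unstable; margin = -0.57/hr


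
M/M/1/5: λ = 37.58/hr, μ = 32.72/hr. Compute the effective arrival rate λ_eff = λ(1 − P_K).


ρ = 1.1485; P_K = (1−ρ)ρ^5/(1−ρ^6) = 0.229156
λ_eff = λ(1 − P_K) = 37.58·(1 − 0.229156) = 37.58·0.770844 = 28.9683 /hr

Final: 28.9683 /hr


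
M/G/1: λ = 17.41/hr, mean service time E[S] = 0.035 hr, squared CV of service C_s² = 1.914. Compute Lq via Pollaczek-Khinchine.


ρ = λ·E[S] = 17.41·0.035 = 0.6094
Lq = ρ²(1+C_s²)/(2(1−ρ)) = 0.3713·(1+1.914)/(2·0.3906)
= 0.3713·2.9140/0.7813 = 1.38486

Final: 1.38486


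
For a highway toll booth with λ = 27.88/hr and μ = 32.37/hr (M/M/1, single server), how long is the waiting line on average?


ρ = 27.88/32.37 = 0.8613
Lq = ρ²/(1−ρ) = 0.7418/0.1387 = 5.3481

Final: 5.3481


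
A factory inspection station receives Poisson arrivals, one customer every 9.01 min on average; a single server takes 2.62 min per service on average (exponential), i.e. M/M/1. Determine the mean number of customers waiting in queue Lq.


λ = 60/9.01 = 6.6593 /hr
μ = 60/2.62 = 22.9008 /hr
ρ = λ/μ = 6.6593/22.9008 = 0.2908
Lq = ρ²/(1−ρ) = 0.08456/0.7092 = 0.1192

Final: 0.1192


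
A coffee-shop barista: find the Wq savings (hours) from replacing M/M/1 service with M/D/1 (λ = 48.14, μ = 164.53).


ρ = 48.14/164.53 = 0.2926
Wq(M/M/1) = ρ/(μ−λ) = 0.2926/116.39 = 0.002514 hr
Wq(M/D/1) = ρ/(2(μ−λ)) = 0.001257 hr
Savings = 0.002514 − 0.001257 = 0.001257 hr

Final: 0.001257 hr


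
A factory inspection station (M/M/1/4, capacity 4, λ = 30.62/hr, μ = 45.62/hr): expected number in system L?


ρ = 30.62/45.62 = 0.6712
L = ρ[1 − (K+1)ρ^K + Kρ^(K+1)] / [(1−ρ)(1−ρ^(K+1))]
Numerator: 0.6712·(1 − 5·0.202955 + 4·0.136223) = 0.355812
Denominator: (0.3288)·(0.863777) = 0.284013
L = 0.355812/0.284013 = 1.2528

Final: 1.2528


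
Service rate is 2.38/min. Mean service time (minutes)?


Mean service time = 1/μ = 1/2.38 minute = 0.42017 minute
In minutes: 0.42017 × 1 = 0.4202 min

Final: 0.4202 min


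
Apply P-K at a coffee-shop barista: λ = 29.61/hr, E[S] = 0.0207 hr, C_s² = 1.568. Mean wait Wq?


ρ = λ·E[S] = 29.61·0.0207 = 0.6129
E[S²] = E[S]²(1+C_s²) = 0.0207²·(1+1.568) = 0.001100
Wq = λ·E[S²]/(2(1−ρ)) = 29.61·0.001100/(2·0.3871) = 0.04209 hr

Final: 0.04209 hr


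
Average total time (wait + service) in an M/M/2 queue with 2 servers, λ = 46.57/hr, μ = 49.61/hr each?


a = 0.9387; ρ = 0.4694; P₀ = 0.361136
Lq = P₀·a^c·ρ/(c!(1−ρ)²) = 0.26523
Wq = Lq/λ = 0.26523/46.57 = 0.005695 hr
W = Wq + 1/μ = 0.005695 + 0.02016 = 0.02585 hr

Final: 0.02585 hr


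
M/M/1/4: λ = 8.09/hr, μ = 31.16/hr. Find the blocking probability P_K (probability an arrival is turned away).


ρ = λ/μ = 8.09/31.16 = 0.2596
P_K = (1−ρ)ρ^K/(1−ρ^(K+1)) = (0.7404·0.004544)/(1 − 0.001180)
= 0.003364/0.998820 = 0.003368

Final: 0.003368


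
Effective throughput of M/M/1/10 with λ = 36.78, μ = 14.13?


ρ = 2.6030; P_K = (1−ρ)ρ^10/(1−ρ^11) = 0.615840
λ_eff = λ(1 − P_K) = 36.78·(1 − 0.615840) = 36.78·0.384160 = 14.1294 /hr

Final: 14.1294 /hr


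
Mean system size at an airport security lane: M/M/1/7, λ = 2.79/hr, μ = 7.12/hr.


ρ = 2.79/7.12 = 0.3919
L = ρ[1 − (K+1)ρ^K + Kρ^(K+1)] / [(1−ρ)(1−ρ^(K+1))]
Numerator: 0.3919·(1 − 8·0.001419 + 7·0.0005559) = 0.388932
Denominator: (0.6081)·(0.999444) = 0.607808
L = 0.388932/0.607808 = 0.6399

Final: 0.6399


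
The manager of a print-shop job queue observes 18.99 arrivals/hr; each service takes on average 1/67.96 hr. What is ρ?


ρ = λ/μ = 18.99/67.96 = 0.2794

Final: 0.2794


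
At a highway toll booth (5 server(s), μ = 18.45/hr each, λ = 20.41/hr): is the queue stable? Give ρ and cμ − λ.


Total capacity cμ = 5·18.45 = 92.25/hr
ρ = λ/(cμ) = 20.41/92.25 = 0.2212
Stable ⇔ ρ < 1: YES
Spare capacity = cμ − λ = 92.25 − 20.41 = 71.84/hr

Final: ρ = 0.2212; stable; margin = 71.84/hr


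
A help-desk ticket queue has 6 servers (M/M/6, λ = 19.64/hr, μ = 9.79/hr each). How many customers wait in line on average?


a = λ/μ = 2.0061; ρ = a/6 = 0.3344
P₀ = 0.134306
Lq = P₀·a^c·ρ / (c!·(1−ρ)²) = 0.134306·65.18576·0.3344/(720·0.44308)
= 0.009176

Final: 0.009176


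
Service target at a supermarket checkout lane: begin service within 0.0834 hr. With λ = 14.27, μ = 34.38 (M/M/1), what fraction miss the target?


ρ = 14.27/34.38 = 0.4151
P(Wq > t) = ρ·e^{−(μ−λ)t} = 0.4151·e^{−1.6772}
= 0.4151·0.186901 = 0.077577

Final: 0.077577


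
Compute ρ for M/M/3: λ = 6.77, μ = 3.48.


ρ = λ/(cμ) = 6.77/(3·3.48) = 6.77/10.44 = 0.6485

Final: 0.6485


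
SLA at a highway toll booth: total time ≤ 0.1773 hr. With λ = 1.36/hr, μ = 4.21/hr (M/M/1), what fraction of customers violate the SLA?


W ~ Exponential(μ−λ) for M/M/1.
μ − λ = 4.21 − 1.36 = 2.8500
P(W > t) = e^{−(μ−λ)t} = e^{−0.5053} = 0.603322

Final: 0.603322


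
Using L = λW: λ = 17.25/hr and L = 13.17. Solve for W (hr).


W = L/λ = 13.17/17.25 = 0.7635 hr

Final: 0.7635 hr


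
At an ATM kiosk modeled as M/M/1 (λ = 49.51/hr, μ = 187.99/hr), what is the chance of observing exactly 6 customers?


ρ = 49.51/187.99 = 0.2634
P_n = (1−ρ)·ρ^n = (1 − 0.2634)·0.2634^6 = 0.7366·0.0003337 = 0.0002458

Final: 0.0002458


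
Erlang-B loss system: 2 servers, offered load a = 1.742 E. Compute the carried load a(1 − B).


B(2,1.742) = 0.356230 (Erlang-B)
Carried load = a(1 − B) = 1.742·(1 − 0.356230) = 1.742·0.643770 = 1.1214 E

Final: 1.1214 Erlangs


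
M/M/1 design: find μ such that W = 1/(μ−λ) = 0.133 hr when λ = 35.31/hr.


W = 1/(μ−λ) ⇒ μ − λ = 1/W = 1/0.133 = 7.5188
μ = λ + 1/W = 35.31 + 7.5188 = 42.8288 per hr

Final: 42.8288 /hr


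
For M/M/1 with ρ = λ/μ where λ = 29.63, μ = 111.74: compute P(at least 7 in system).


ρ = 29.63/111.74 = 0.2652
P(N ≥ n) = ρ^n = 0.2652^7 = 0.00009219

Final: 0.00009219


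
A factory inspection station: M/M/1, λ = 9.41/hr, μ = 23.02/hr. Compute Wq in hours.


ρ = 9.41/23.02 = 0.4088
Wq = ρ/(μ−λ) = 0.4088/(23.02 − 9.41) = 0.4088/13.61 = 0.03003 hr

Final: 0.03003 hr


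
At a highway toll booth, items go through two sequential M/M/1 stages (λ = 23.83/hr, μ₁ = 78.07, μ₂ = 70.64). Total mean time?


Each node sees arrival rate λ = 23.83/hr (tandem ⇒ throughput preserved).
W₁ = 1/(μ₁−λ) = 1/(78.07−23.83) = 0.01844 hr
W₂ = 1/(μ₂−λ) = 1/(70.64−23.83) = 0.02136 hr
W_total = W₁ + W₂ = 0.01844 + 0.02136 = 0.03980 hr

Final: 0.03980 hr


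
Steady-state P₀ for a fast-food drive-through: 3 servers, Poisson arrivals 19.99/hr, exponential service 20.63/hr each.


a = λ/μ = 19.99/20.63 = 0.9690; ρ = a/c = 0.3230
Σ_{k=0}^{2} a^k/k! (terms k=0..2) = 1.00000 + 0.96898 + 0.46946 = 2.43844
Tail: a^3/(3!(1−ρ)) = 0.90979/(6·0.6770) = 0.22397
P₀ = 1/(2.43844 + 0.22397) = 1/2.66241 = 0.375600

Final: 0.375600


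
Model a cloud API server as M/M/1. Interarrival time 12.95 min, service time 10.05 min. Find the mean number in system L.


λ = 60/12.95 = 4.6332 /hr
μ = 60/10.05 = 5.9701 /hr
ρ = λ/μ = 4.6332/5.9701 = 0.7761
L = ρ/(1−ρ) = 0.7761/0.2239 = 3.4655

Final: 3.4655


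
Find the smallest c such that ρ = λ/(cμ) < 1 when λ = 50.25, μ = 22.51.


Stability requires cμ > λ ⇔ c > λ/μ.
λ/μ = 50.25/22.51 = 2.2323
Minimum integer c = ⌊2.2323⌋ + 1 = 3
Check: 3·22.51 = 67.53 > 50.25, while 2·22.51 = 45.02 ≤ 50.25

Final: 3 servers


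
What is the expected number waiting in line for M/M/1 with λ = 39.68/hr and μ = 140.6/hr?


ρ = 39.68/140.6 = 0.2822
Lq = ρ²/(1−ρ) = 0.07965/0.7178 = 0.1110

Final: 0.1110


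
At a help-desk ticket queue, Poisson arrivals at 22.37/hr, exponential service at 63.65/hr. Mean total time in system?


W = 1/(μ−λ) = 1/(63.65 − 22.37) = 1/41.28 = 0.02422 hr

Final: 0.02422 hr


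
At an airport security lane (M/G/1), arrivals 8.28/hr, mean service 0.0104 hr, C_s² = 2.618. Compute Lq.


ρ = λ·E[S] = 8.28·0.0104 = 0.08611
Lq = ρ²(1+C_s²)/(2(1−ρ)) = 0.007415·(1+2.618)/(2·0.9139)
= 0.007415·3.6180/1.8278 = 0.01468

Final: 0.01468


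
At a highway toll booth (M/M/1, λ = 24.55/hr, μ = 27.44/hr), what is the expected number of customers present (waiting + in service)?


ρ = λ/μ = 24.55/27.44 = 0.8947
L = ρ/(1−ρ) = 0.8947/(1 − 0.8947) = 0.8947/0.1053 = 8.4948

Final: 8.4948


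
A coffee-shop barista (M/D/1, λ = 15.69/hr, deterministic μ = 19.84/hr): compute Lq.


ρ = 15.69/19.84 = 0.7908
M/D/1: Lq = ρ²/(2(1−ρ)) = 0.6254/(2·0.2092) = 1.49495

Final: 1.49495


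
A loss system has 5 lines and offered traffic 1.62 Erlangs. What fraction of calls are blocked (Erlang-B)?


B(c,a) = (a^c/c!) / Σ_{k=0}^{c} a^k/k!
a^5/5! = 0.092981
Σ terms (k=0..5): 1.00000 + 1.62000 + 1.31220 + 0.70859 + 0.28698 + 0.09298 = 5.020747
B = 0.092981/5.020747 = 0.018519

Final: 0.018519


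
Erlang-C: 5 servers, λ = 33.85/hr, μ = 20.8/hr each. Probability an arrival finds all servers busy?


a = λ/μ = 1.6274; ρ = a/5 = 0.3255
P₀ = 0.195953 (from M/M/c formula)
C(c,a) = [a^c/(c!(1−ρ))]·P₀ = [11.41502/(120·0.6745)]·0.195953
= 0.14103·0.195953 = 0.027635

Final: 0.027635


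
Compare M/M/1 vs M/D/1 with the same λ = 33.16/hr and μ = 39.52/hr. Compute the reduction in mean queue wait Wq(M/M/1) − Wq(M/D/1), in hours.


ρ = 33.16/39.52 = 0.8391
Wq(M/M/1) = ρ/(μ−λ) = 0.8391/6.36 = 0.13193 hr
Wq(M/D/1) = ρ/(2(μ−λ)) = 0.06596 hr
Savings = 0.13193 − 0.06596 = 0.06596 hr

Final: 0.06596 hr


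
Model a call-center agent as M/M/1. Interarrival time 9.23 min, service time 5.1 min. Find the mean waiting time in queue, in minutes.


λ = 60/9.23 = 6.5005 /hr
μ = 60/5.1 = 11.7647 /hr
ρ = λ/μ = 6.5005/11.7647 = 0.5525
Wq = ρ/(μ−λ) = 0.5525/(11.7647−6.5005) = 0.10496 hr
In minutes: 0.10496·60 = 6.298 min

Final: 6.298 min


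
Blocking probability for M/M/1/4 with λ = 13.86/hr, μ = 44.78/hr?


ρ = λ/μ = 13.86/44.78 = 0.3095
P_K = (1−ρ)ρ^K/(1−ρ^(K+1)) = (0.6905·0.009177)/(1 − 0.002841)
= 0.006337/0.997159 = 0.006355

Final: 0.006355


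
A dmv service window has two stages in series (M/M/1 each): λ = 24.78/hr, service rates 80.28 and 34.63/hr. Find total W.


Each node sees arrival rate λ = 24.78/hr (tandem ⇒ throughput preserved).
W₁ = 1/(μ₁−λ) = 1/(80.28−24.78) = 0.01802 hr
W₂ = 1/(μ₂−λ) = 1/(34.63−24.78) = 0.10152 hr
W_total = W₁ + W₂ = 0.01802 + 0.10152 = 0.11954 hr

Final: 0.11954 hr


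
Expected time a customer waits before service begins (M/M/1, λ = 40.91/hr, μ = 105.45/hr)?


ρ = 40.91/105.45 = 0.3880
Wq = ρ/(μ−λ) = 0.3880/(105.45 − 40.91) = 0.3880/64.54 = 0.006011 hr

Final: 0.006011 hr


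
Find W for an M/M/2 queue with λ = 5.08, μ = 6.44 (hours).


a = 0.7888; ρ = 0.3944; P₀ = 0.434298
Lq = P₀·a^c·ρ/(c!(1−ρ)²) = 0.14531
Wq = Lq/λ = 0.14531/5.08 = 0.02860 hr
W = Wq + 1/μ = 0.02860 + 0.15528 = 0.18388 hr

Final: 0.18388 hr


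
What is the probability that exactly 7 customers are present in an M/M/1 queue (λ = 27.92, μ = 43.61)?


ρ = 27.92/43.61 = 0.6402
P_n = (1−ρ)·ρ^n = (1 − 0.6402)·0.6402^7 = 0.3598·0.044086 = 0.015861

Final: 0.015861


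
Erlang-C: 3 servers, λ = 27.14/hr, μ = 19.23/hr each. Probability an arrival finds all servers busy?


a = λ/μ = 1.4113; ρ = a/3 = 0.4704
P₀ = 0.232989 (from M/M/c formula)
C(c,a) = [a^c/(c!(1−ρ))]·P₀ = [2.81120/(6·0.5296)]·0.232989
= 0.88477·0.232989 = 0.206142

Final: 0.206142


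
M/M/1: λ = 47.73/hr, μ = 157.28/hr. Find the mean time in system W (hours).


W = 1/(μ−λ) = 1/(157.28 − 47.73) = 1/109.55 = 0.009128 hr

Final: 0.009128 hr


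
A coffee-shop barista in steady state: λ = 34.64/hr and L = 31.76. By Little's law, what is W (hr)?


W = L/λ = 31.76/34.64 = 0.9169 hr

Final: 0.9169 hr


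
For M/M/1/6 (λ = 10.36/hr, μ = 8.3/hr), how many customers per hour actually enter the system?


ρ = 1.2482; P_K = (1−ρ)ρ^6/(1−ρ^7) = 0.252289
λ_eff = λ(1 − P_K) = 10.36·(1 − 0.252289) = 10.36·0.747711 = 7.7463 /hr

Final: 7.7463 /hr


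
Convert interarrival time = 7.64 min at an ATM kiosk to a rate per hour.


λ = 1/(interarrival time) in consistent units.
1 hour = 60 min, so λ = 60/7.64 = 7.8534 per hour

Final: 7.8534 /hr


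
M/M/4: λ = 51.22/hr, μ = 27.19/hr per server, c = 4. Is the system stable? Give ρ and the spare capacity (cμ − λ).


Total capacity cμ = 4·27.19 = 108.76/hr
ρ = λ/(cμ) = 51.22/108.76 = 0.4709
Stable ⇔ ρ < 1: YES
Spare capacity = cμ − λ = 108.76 − 51.22 = 57.54/hr

Final: ρ = 0.4709; stable; margin = 57.54/hr


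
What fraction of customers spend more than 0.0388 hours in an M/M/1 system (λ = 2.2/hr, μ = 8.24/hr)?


W ~ Exponential(μ−λ) for M/M/1.
μ − λ = 8.24 − 2.2 = 6.0400
P(W > t) = e^{−(μ−λ)t} = e^{−0.2344} = 0.791083

Final: 0.791083


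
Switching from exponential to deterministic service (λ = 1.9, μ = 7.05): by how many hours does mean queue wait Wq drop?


ρ = 1.9/7.05 = 0.2695
Wq(M/M/1) = ρ/(μ−λ) = 0.2695/5.15 = 0.05233 hr
Wq(M/D/1) = ρ/(2(μ−λ)) = 0.02617 hr
Savings = 0.05233 − 0.02617 = 0.02617 hr

Final: 0.02617 hr


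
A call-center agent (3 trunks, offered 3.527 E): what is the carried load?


B(3,3.527) = 0.404914 (Erlang-B)
Carried load = a(1 − B) = 3.527·(1 − 0.404914) = 3.527·0.595086 = 2.0989 E

Final: 2.0989 Erlangs


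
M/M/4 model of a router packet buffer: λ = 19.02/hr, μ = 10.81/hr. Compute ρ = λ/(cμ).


ρ = λ/(cμ) = 19.02/(4·10.81) = 19.02/43.24 = 0.4399

Final: 0.4399


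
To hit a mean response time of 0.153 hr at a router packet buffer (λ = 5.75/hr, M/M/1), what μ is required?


W = 1/(μ−λ) ⇒ μ − λ = 1/W = 1/0.153 = 6.5359
μ = λ + 1/W = 5.75 + 6.5359 = 12.2859 per hr

Final: 12.2859 /hr


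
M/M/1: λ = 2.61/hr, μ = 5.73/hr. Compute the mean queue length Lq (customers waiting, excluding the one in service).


ρ = 2.61/5.73 = 0.4555
Lq = ρ²/(1−ρ) = 0.2075/0.5445 = 0.3810

Final: 0.3810


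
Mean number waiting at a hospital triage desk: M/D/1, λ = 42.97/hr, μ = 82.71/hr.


ρ = 42.97/82.71 = 0.5195
M/D/1: Lq = ρ²/(2(1−ρ)) = 0.2699/(2·0.4805) = 0.28088

Final: 0.28088


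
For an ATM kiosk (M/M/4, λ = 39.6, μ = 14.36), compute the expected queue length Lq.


a = λ/μ = 2.7577; ρ = a/4 = 0.6894
P₀ = 0.053153
Lq = P₀·a^c·ρ / (c!·(1−ρ)²) = 0.053153·57.83130·0.6894/(24·0.09646)
= 0.91538

Final: 0.91538


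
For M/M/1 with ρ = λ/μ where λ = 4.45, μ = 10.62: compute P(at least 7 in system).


ρ = 4.45/10.62 = 0.4190
P(N ≥ n) = ρ^n = 0.4190^7 = 0.002268

Final: 0.002268


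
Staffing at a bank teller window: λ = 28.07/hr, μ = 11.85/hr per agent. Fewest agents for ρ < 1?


Stability requires cμ > λ ⇔ c > λ/μ.
λ/μ = 28.07/11.85 = 2.3688
Minimum integer c = ⌊2.3688⌋ + 1 = 3
Check: 3·11.85 = 35.55 > 28.07, while 2·11.85 = 23.70 ≤ 28.07

Final: 3 servers


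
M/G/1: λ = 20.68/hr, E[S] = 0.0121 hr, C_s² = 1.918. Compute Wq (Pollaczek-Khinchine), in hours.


ρ = λ·E[S] = 20.68·0.0121 = 0.2502
E[S²] = E[S]²(1+C_s²) = 0.0121²·(1+1.918) = 0.0004272
Wq = λ·E[S²]/(2(1−ρ)) = 20.68·0.0004272/(2·0.7498) = 0.005892 hr

Final: 0.005892 hr


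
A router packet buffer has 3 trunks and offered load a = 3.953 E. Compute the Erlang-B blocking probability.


B(c,a) = (a^c/c!) / Σ_{k=0}^{c} a^k/k!
a^3/3! = 10.295067
Σ terms (k=0..3): 1.00000 + 3.95300 + 7.81310 + 10.29507 = 23.061172
B = 10.295067/23.061172 = 0.446424

Final: 0.446424


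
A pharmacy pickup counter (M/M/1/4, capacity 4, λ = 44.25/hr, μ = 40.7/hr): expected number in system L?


ρ = 44.25/40.7 = 1.0872
L = ρ[1 − (K+1)ρ^K + Kρ^(K+1)] / [(1−ρ)(1−ρ^(K+1))]
Numerator: 1.0872·(1 − 5·1.397254 + 4·1.519128) = 0.098111
Denominator: (-0.08722)·(-0.519128) = 0.045280
L = 0.098111/0.045280 = 2.1667

Final: 2.1667


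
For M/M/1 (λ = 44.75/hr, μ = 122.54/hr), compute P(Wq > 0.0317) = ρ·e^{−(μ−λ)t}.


ρ = 44.75/122.54 = 0.3652
P(Wq > t) = ρ·e^{−(μ−λ)t} = 0.3652·e^{−2.4659}
= 0.3652·0.084929 = 0.031015

Final: 0.031015


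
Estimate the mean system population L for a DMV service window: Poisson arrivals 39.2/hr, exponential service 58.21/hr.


ρ = λ/μ = 39.2/58.21 = 0.6734
L = ρ/(1−ρ) = 0.6734/(1 − 0.6734) = 0.6734/0.3266 = 2.0621

Final: 2.0621


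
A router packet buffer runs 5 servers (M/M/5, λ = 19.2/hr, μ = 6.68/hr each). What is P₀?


a = λ/μ = 19.2/6.68 = 2.8743; ρ = a/c = 0.5749
Σ_{k=0}^{4} a^k/k! (terms k=0..4) = 1.00000 + 2.87425 + 4.13066 + 3.95752 + 2.84373 = 14.80616
Tail: a^5/(5!(1−ρ)) = 196.16604/(120·0.4251) = 3.84504
P₀ = 1/(14.80616 + 3.84504) = 1/18.65120 = 0.053616

Final: 0.053616


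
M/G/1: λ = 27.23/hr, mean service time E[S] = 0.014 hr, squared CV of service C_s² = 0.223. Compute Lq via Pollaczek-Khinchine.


ρ = λ·E[S] = 27.23·0.014 = 0.3812
Lq = ρ²(1+C_s²)/(2(1−ρ)) = 0.1453·(1+0.223)/(2·0.6188)
= 0.1453·1.2230/1.2376 = 0.14362

Final: 0.14362


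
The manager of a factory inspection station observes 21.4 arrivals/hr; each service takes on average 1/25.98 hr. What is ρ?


ρ = λ/μ = 21.4/25.98 = 0.8237

Final: 0.8237


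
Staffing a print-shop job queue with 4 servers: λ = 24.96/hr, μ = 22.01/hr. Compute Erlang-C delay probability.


a = λ/μ = 1.1340; ρ = a/4 = 0.2835
P₀ = 0.320895 (from M/M/c formula)
C(c,a) = [a^c/(c!(1−ρ))]·P₀ = [1.65386/(24·0.7165)]·0.320895
= 0.09618·0.320895 = 0.030863

Final: 0.030863


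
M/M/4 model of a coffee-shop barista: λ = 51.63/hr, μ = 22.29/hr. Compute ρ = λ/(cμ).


ρ = λ/(cμ) = 51.63/(4·22.29) = 51.63/89.16 = 0.5791

Final: 0.5791


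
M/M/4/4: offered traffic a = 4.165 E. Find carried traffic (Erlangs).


B(4,4.165) = 0.326364 (Erlang-B)
Carried load = a(1 − B) = 4.165·(1 − 0.326364) = 4.165·0.673636 = 2.8057 E

Final: 2.8057 Erlangs


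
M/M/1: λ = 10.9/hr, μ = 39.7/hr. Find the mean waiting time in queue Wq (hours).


ρ = 10.9/39.7 = 0.2746
Wq = ρ/(μ−λ) = 0.2746/(39.7 − 10.9) = 0.2746/28.80 = 0.009533 hr

Final: 0.009533 hr


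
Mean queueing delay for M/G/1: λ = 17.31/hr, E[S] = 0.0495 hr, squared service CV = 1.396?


ρ = λ·E[S] = 17.31·0.0495 = 0.8568
E[S²] = E[S]²(1+C_s²) = 0.0495²·(1+1.396) = 0.005871
Wq = λ·E[S²]/(2(1−ρ)) = 17.31·0.005871/(2·0.1432) = 0.35494 hr

Final: 0.35494 hr


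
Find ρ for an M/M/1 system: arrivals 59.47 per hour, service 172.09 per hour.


ρ = λ/μ = 59.47/172.09 = 0.3456

Final: 0.3456


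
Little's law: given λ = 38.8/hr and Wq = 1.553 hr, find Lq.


Lq = λWq = 38.8·1.553 = 60.2564

Final: 60.2564


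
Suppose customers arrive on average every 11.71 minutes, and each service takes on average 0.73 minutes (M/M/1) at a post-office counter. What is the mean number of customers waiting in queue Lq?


λ = 60/11.71 = 5.1238 /hr
μ = 60/0.73 = 82.1918 /hr
ρ = λ/μ = 5.1238/82.1918 = 0.06234
Lq = ρ²/(1−ρ) = 0.003886/0.9377 = 0.004145

Final: 0.004145


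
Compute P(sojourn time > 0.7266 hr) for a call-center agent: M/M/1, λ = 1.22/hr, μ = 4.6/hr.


W ~ Exponential(μ−λ) for M/M/1.
μ − λ = 4.6 − 1.22 = 3.3800
P(W > t) = e^{−(μ−λ)t} = e^{−2.4559} = 0.085785

Final: 0.085785


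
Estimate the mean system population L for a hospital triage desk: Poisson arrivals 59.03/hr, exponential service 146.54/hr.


ρ = λ/μ = 59.03/146.54 = 0.4028
L = ρ/(1−ρ) = 0.4028/(1 − 0.4028) = 0.4028/0.5972 = 0.6746

Final: 0.6746


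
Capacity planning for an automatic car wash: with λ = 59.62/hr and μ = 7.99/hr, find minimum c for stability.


Stability requires cμ > λ ⇔ c > λ/μ.
λ/μ = 59.62/7.99 = 7.4618
Minimum integer c = ⌊7.4618⌋ + 1 = 8
Check: 8·7.99 = 63.92 > 59.62, while 7·7.99 = 55.93 ≤ 59.62

Final: 8 servers


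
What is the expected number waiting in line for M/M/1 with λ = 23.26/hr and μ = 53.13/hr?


ρ = 23.26/53.13 = 0.4378
Lq = ρ²/(1−ρ) = 0.1917/0.5622 = 0.3409

Final: 0.3409


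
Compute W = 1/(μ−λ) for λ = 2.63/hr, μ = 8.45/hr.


W = 1/(μ−λ) = 1/(8.45 − 2.63) = 1/5.82 = 0.1718 hr

Final: 0.1718 hr


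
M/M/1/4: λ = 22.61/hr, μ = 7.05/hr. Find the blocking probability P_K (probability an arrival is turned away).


ρ = λ/μ = 22.61/7.05 = 3.2071
P_K = (1−ρ)ρ^K/(1−ρ^(K+1)) = (-2.2071·105.790284)/(1 − 339.279193)
= -233.488910/-338.279193 = 0.690225

Final: 0.690225


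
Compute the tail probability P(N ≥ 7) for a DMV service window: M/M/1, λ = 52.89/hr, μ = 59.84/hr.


ρ = 52.89/59.84 = 0.8839
P(N ≥ n) = ρ^n = 0.8839^7 = 0.421380

Final: 0.421380


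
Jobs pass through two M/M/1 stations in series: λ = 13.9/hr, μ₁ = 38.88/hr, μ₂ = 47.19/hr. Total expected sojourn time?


Each node sees arrival rate λ = 13.9/hr (tandem ⇒ throughput preserved).
W₁ = 1/(μ₁−λ) = 1/(38.88−13.9) = 0.04003 hr
W₂ = 1/(μ₂−λ) = 1/(47.19−13.9) = 0.03004 hr
W_total = W₁ + W₂ = 0.04003 + 0.03004 = 0.07007 hr

Final: 0.07007 hr


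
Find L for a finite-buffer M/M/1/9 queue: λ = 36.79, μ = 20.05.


ρ = 36.79/20.05 = 1.8349
L = ρ[1 − (K+1)ρ^K + Kρ^(K+1)] / [(1−ρ)(1−ρ^(K+1))]
Numerator: 1.8349·(1 − 10·235.797229 + 9·432.667335) = 2820.322725
Denominator: (-0.8349)·(-431.667335) = 360.404548
L = 2820.322725/360.404548 = 7.8254

Final: 7.8254


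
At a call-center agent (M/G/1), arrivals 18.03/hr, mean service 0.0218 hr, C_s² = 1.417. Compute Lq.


ρ = λ·E[S] = 18.03·0.0218 = 0.3931
Lq = ρ²(1+C_s²)/(2(1−ρ)) = 0.1545·(1+1.417)/(2·0.6069)
= 0.1545·2.4170/1.2139 = 0.30761

Final: 0.30761


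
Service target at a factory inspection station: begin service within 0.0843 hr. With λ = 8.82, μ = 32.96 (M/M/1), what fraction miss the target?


ρ = 8.82/32.96 = 0.2676
P(Wq > t) = ρ·e^{−(μ−λ)t} = 0.2676·e^{−2.0350}
= 0.2676·0.130680 = 0.034970

Final: 0.034970


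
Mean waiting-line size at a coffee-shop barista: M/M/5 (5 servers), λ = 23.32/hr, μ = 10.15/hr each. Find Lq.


a = λ/μ = 2.2975; ρ = a/5 = 0.4595
P₀ = 0.098948
Lq = P₀·a^c·ρ / (c!·(1−ρ)²) = 0.098948·64.01954·0.4595/(120·0.29213)
= 0.08303

Final: 0.08303


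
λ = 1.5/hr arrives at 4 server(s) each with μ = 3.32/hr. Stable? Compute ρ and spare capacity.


Total capacity cμ = 4·3.32 = 13.28/hr
ρ = λ/(cμ) = 1.5/13.28 = 0.1130
Stable ⇔ ρ < 1: YES
Spare capacity = cμ − λ = 13.28 − 1.5 = 11.78/hr

Final: ρ = 0.1130; stable; margin = 11.78/hr


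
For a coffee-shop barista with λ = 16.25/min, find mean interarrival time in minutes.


Mean interarrival time = 1/λ = 1/16.25 minute = 0.06154 minute
In minutes: 0.06154 × 1 = 0.06154 min

Final: 0.06154 min


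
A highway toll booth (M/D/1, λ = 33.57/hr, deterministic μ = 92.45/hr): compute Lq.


ρ = 33.57/92.45 = 0.3631
M/D/1: Lq = ρ²/(2(1−ρ)) = 0.1319/(2·0.6369) = 0.10351

Final: 0.10351


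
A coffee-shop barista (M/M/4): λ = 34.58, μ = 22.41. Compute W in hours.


a = 1.5431; ρ = 0.3858; P₀ = 0.211394
Lq = P₀·a^c·ρ/(c!(1−ρ)²) = 0.05106
Wq = Lq/λ = 0.05106/34.58 = 0.001477 hr
W = Wq + 1/μ = 0.001477 + 0.04462 = 0.04610 hr

Final: 0.04610 hr


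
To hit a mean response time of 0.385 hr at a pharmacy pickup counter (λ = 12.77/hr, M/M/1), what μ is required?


W = 1/(μ−λ) ⇒ μ − λ = 1/W = 1/0.385 = 2.5974
μ = λ + 1/W = 12.77 + 2.5974 = 15.3674 per hr

Final: 15.3674 /hr


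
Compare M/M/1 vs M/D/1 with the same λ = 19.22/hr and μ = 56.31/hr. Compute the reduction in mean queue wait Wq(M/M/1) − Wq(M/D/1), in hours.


ρ = 19.22/56.31 = 0.3413
Wq(M/M/1) = ρ/(μ−λ) = 0.3413/37.09 = 0.009203 hr
Wq(M/D/1) = ρ/(2(μ−λ)) = 0.004601 hr
Savings = 0.009203 − 0.004601 = 0.004601 hr

Final: 0.004601 hr


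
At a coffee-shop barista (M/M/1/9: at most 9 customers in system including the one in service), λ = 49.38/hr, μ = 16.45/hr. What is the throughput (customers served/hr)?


ρ = 3.0018; P_K = (1−ρ)ρ^9/(1−ρ^10) = 0.666880
λ_eff = λ(1 − P_K) = 49.38·(1 − 0.666880) = 49.38·0.333120 = 16.4494 /hr

Final: 16.4494 /hr


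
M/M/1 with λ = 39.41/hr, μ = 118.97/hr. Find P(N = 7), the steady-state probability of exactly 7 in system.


ρ = 39.41/118.97 = 0.3313
P_n = (1−ρ)·ρ^n = (1 − 0.3313)·0.3313^7 = 0.6687·0.0004377 = 0.0002927

Final: 0.0002927


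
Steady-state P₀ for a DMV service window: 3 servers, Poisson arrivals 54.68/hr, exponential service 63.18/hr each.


a = λ/μ = 54.68/63.18 = 0.8655; ρ = a/c = 0.2885
Σ_{k=0}^{2} a^k/k! (terms k=0..2) = 1.00000 + 0.86546 + 0.37451 = 2.23998
Tail: a^3/(3!(1−ρ)) = 0.64826/(6·0.7115) = 0.15185
P₀ = 1/(2.23998 + 0.15185) = 1/2.39183 = 0.418090

Final: 0.418090


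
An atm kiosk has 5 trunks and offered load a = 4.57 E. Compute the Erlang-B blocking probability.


B(c,a) = (a^c/c!) / Σ_{k=0}^{c} a^k/k!
a^5/5! = 16.611152
Σ terms (k=0..5): 1.00000 + 4.57000 + 10.44245 + 15.90733 + 18.17413 + 16.61115 = 66.705061
B = 16.611152/66.705061 = 0.249024

Final: 0.249024


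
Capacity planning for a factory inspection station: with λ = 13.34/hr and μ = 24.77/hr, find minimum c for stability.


Stability requires cμ > λ ⇔ c > λ/μ.
λ/μ = 13.34/24.77 = 0.5386
Minimum integer c = ⌊0.5386⌋ + 1 = 1
Check: 1·24.77 = 24.77 > 13.34, while 0·24.77 = 0.00 ≤ 13.34

Final: 1 servers


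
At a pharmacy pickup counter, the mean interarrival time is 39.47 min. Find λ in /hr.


λ = 1/(interarrival time) in consistent units.
1 hour = 60 min, so λ = 60/39.47 = 1.5201 per hour

Final: 1.5201 /hr


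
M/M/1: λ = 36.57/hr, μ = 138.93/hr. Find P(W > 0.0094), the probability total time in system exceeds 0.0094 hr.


W ~ Exponential(μ−λ) for M/M/1.
μ − λ = 138.93 − 36.57 = 102.3600
P(W > t) = e^{−(μ−λ)t} = e^{−0.9622} = 0.382058

Final: 0.382058


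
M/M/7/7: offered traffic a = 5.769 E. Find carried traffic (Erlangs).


B(7,5.769) = 0.170003 (Erlang-B)
Carried load = a(1 − B) = 5.769·(1 − 0.170003) = 5.769·0.829997 = 4.7883 E

Final: 4.7883 Erlangs


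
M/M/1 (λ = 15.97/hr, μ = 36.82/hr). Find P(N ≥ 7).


ρ = 15.97/36.82 = 0.4337
P(N ≥ n) = ρ^n = 0.4337^7 = 0.002888

Final: 0.002888


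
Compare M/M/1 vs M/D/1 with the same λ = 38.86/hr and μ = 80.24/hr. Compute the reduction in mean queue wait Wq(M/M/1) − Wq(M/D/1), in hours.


ρ = 38.86/80.24 = 0.4843
Wq(M/M/1) = ρ/(μ−λ) = 0.4843/41.38 = 0.01170 hr
Wq(M/D/1) = ρ/(2(μ−λ)) = 0.005852 hr
Savings = 0.01170 − 0.005852 = 0.005852 hr

Final: 0.005852 hr


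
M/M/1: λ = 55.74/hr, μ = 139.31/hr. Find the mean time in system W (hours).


W = 1/(μ−λ) = 1/(139.31 − 55.74) = 1/83.57 = 0.01197 hr

Final: 0.01197 hr


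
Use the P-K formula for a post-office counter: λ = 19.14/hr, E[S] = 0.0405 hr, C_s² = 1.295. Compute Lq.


ρ = λ·E[S] = 19.14·0.0405 = 0.7752
Lq = ρ²(1+C_s²)/(2(1−ρ)) = 0.6009·(1+1.295)/(2·0.2248)
= 0.6009·2.2950/0.4497 = 3.06685

Final: 3.06685


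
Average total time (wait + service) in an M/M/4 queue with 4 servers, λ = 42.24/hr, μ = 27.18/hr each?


a = 1.5541; ρ = 0.3885; P₀ = 0.208999
Lq = P₀·a^c·ρ/(c!(1−ρ)²) = 0.05278
Wq = Lq/λ = 0.05278/42.24 = 0.001250 hr
W = Wq + 1/μ = 0.001250 + 0.03679 = 0.03804 hr

Final: 0.03804 hr


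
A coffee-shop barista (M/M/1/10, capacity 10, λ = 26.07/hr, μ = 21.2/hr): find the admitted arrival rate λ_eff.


ρ = 1.2297; P_K = (1−ρ)ρ^10/(1−ρ^11) = 0.208217
λ_eff = λ(1 − P_K) = 26.07·(1 − 0.208217) = 26.07·0.791783 = 20.6418 /hr

Final: 20.6418 /hr


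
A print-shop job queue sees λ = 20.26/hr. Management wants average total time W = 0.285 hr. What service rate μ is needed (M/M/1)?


W = 1/(μ−λ) ⇒ μ − λ = 1/W = 1/0.285 = 3.5088
μ = λ + 1/W = 20.26 + 3.5088 = 23.7688 per hr

Final: 23.7688 /hr


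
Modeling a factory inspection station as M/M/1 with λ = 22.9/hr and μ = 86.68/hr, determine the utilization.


ρ = λ/μ = 22.9/86.68 = 0.2642

Final: 0.2642


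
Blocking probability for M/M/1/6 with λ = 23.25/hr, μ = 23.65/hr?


ρ = λ/μ = 23.25/23.65 = 0.9831
P_K = (1−ρ)ρ^K/(1−ρ^(K+1)) = (0.01691·0.902715)/(1 − 0.887448)
= 0.015268/0.112552 = 0.135652

Final: 0.135652


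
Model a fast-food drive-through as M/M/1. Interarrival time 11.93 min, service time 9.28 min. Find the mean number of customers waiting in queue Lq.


λ = 60/11.93 = 5.0293 /hr
μ = 60/9.28 = 6.4655 /hr
ρ = λ/μ = 5.0293/6.4655 = 0.7779
Lq = ρ²/(1−ρ) = 0.6051/0.2221 = 2.7240

Final: 2.7240


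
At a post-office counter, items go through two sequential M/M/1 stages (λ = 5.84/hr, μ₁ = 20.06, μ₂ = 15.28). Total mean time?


Each node sees arrival rate λ = 5.84/hr (tandem ⇒ throughput preserved).
W₁ = 1/(μ₁−λ) = 1/(20.06−5.84) = 0.07032 hr
W₂ = 1/(μ₂−λ) = 1/(15.28−5.84) = 0.10593 hr
W_total = W₁ + W₂ = 0.07032 + 0.10593 = 0.17626 hr

Final: 0.17626 hr


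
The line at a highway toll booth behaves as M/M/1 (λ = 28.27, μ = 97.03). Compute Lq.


ρ = 28.27/97.03 = 0.2914
Lq = ρ²/(1−ρ) = 0.08489/0.7086 = 0.1198

Final: 0.1198


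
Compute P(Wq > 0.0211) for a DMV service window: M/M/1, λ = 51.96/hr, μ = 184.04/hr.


ρ = 51.96/184.04 = 0.2823
P(Wq > t) = ρ·e^{−(μ−λ)t} = 0.2823·e^{−2.7869}
= 0.2823·0.061613 = 0.017395

Final: 0.017395
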